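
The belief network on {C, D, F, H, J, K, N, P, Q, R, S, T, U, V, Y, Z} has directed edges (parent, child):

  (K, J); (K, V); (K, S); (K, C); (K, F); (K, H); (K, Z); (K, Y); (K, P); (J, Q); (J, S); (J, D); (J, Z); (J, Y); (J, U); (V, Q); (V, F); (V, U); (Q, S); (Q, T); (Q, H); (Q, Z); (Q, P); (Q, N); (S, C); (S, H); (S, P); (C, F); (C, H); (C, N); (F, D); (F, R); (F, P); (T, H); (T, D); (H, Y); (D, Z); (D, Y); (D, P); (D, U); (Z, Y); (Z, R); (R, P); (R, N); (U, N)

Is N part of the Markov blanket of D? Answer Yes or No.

A node's Markov blanket = Pa ∪ Ch ∪ (parents of Ch other than the node itself).
D's children: P, U, Y, Z.
D's parents: F, J, T.
Parents of each child, excluding D:
  Z's other parents are J, K, Q.
  Y also has parents H, J, K, Z.
  parents(P) \ {D} = {F, K, Q, R, S}.
  U's other parents are J, V.
MB(D) = {F, H, J, K, P, Q, R, S, T, U, V, Y, Z}; N is not in this set.

No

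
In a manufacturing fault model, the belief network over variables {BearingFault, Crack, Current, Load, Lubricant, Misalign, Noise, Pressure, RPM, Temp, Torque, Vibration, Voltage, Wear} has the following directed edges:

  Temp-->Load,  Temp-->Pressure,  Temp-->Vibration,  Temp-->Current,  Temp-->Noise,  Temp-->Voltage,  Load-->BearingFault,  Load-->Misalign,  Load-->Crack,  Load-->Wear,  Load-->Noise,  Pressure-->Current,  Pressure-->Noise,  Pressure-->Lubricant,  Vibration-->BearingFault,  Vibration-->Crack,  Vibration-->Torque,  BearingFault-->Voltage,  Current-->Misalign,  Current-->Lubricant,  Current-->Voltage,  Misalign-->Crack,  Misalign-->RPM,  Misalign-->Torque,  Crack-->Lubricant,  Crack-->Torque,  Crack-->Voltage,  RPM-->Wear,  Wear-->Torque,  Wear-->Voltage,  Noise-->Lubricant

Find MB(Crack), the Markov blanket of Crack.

{BearingFault, Current, Load, Lubricant, Misalign, Noise, Pressure, Temp, Torque, Vibration, Voltage, Wear}

A node's Markov blanket = Pa ∪ Ch ∪ (parents of Ch other than the node itself).
Crack's parents: Load, Misalign, Vibration.
Crack has children Lubricant, Torque, Voltage.
Other parents of Crack's children:
  Lubricant: Current, Noise, Pressure
  Torque: Misalign, Vibration, Wear
  Voltage: BearingFault, Current, Temp, Wear
Union: {Load, Misalign, Vibration} ∪ {Lubricant, Torque, Voltage} ∪ {BearingFault, Current, Misalign, Noise, Pressure, Temp, Vibration, Wear} = {BearingFault, Current, Load, Lubricant, Misalign, Noise, Pressure, Temp, Torque, Vibration, Voltage, Wear}.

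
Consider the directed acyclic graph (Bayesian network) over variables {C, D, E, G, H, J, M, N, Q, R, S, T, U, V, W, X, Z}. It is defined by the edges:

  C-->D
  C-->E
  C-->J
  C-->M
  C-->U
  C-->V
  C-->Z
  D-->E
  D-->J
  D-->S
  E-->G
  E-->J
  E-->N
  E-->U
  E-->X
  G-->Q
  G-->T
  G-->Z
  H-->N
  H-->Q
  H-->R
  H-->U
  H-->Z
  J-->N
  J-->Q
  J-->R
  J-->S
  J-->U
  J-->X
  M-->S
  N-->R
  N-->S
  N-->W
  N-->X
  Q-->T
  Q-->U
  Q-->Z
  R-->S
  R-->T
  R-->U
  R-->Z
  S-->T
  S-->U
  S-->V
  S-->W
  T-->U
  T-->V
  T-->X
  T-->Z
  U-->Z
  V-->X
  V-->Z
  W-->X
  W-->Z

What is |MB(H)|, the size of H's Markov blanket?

13

The Markov blanket of a node is its parents, its children, and the other parents of its children.
H has no parents.
Children of H: N, Q, R, U, Z.
Parents of each child, excluding H:
  N also has parents E, J.
  parents(Q) \ {H} = {G, J}.
  R also has parents J, N.
  U also has parents C, E, J, Q, R, S, T.
  Z's other parents are C, G, Q, R, T, U, V, W.
MB(H) = {C, E, G, J, N, Q, R, S, T, U, V, W, Z}, which has 13 nodes.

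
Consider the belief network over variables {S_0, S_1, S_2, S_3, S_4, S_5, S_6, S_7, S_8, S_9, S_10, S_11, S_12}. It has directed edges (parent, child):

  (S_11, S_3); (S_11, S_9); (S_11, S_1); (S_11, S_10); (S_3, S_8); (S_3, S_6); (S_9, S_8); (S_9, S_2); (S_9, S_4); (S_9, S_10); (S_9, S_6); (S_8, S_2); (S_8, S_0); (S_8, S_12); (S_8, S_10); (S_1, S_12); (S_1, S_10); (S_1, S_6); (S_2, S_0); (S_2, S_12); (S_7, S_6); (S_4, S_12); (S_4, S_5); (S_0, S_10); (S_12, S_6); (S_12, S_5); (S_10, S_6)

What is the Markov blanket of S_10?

{S_0, S_1, S_3, S_6, S_7, S_8, S_9, S_11, S_12}

A node's Markov blanket = Pa ∪ Ch ∪ (parents of Ch other than the node itself).
Pa(S_10) = {S_0, S_1, S_8, S_9, S_11}.
Ch(S_10) = {S_6}.
For each child, the remaining parents (spouses of S_10):
  S_6's other parents are S_1, S_3, S_7, S_9, S_12.
So the Markov blanket of S_10 is {S_0, S_1, S_3, S_6, S_7, S_8, S_9, S_11, S_12}.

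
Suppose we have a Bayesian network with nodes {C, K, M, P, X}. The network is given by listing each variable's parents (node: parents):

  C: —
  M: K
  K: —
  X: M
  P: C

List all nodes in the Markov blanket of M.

{K, X}

The Markov blanket of a node is its parents, its children, and the other parents of its children.
M has parent K.
M has child X.
Parents of each child, excluding M:
  X has no other parent.
MB(M) = {K, X}.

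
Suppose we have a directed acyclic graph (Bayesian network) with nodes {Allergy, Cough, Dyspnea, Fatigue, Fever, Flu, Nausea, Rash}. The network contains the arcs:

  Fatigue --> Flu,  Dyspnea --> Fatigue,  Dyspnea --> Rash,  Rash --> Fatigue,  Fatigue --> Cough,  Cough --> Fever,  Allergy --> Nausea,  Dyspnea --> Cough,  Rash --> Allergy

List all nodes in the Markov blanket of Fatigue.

{Cough, Dyspnea, Flu, Rash}

Pa(Fatigue) = {Dyspnea, Rash}.
Fatigue has children Cough, Flu.
Co-parents of Fatigue (other parents of its children):
  Cough: Dyspnea
  Flu: —
So the Markov blanket of Fatigue is {Cough, Dyspnea, Flu, Rash}.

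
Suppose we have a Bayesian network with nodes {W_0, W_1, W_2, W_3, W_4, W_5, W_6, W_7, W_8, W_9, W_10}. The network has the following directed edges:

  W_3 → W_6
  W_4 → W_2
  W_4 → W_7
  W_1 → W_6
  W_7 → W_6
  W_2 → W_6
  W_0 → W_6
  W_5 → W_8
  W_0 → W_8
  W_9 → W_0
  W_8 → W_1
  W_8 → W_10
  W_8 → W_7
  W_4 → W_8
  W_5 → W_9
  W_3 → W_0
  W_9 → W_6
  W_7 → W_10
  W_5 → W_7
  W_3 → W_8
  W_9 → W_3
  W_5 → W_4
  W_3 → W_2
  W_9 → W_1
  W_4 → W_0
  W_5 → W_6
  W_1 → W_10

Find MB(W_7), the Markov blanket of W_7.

{W_0, W_1, W_2, W_3, W_4, W_5, W_6, W_8, W_9, W_10}

A node's Markov blanket = Pa ∪ Ch ∪ (parents of Ch other than the node itself).
Parents of W_7: W_4, W_5, W_8.
W_7 has children W_6, W_10.
Parents of each child, excluding W_7:
  W_6 also has parents W_0, W_1, W_2, W_3, W_5, W_9.
  W_10's other parents are W_1, W_8.
Union: {W_4, W_5, W_8} ∪ {W_6, W_10} ∪ {W_0, W_1, W_2, W_3, W_5, W_8, W_9} = {W_0, W_1, W_2, W_3, W_4, W_5, W_6, W_8, W_9, W_10}.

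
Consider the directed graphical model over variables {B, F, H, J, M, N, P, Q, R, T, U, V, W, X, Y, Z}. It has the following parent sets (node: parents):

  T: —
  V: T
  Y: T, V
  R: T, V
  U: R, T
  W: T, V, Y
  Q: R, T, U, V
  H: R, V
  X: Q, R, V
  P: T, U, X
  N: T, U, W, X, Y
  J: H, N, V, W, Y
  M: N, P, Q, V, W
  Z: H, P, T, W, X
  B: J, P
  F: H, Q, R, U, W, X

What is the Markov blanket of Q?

Recall MB(v) = parents ∪ children ∪ spouses, where spouses are the other parents of v's children.
Parents of Q: R, T, U, V.
Q's children: F, M, X.
Parents of each child, excluding Q:
  X's other parents are R, V.
  M also has parents N, P, V, W.
  F also has parents H, R, U, W, X.
So the Markov blanket of Q is {F, H, M, N, P, R, T, U, V, W, X}.

{F, H, M, N, P, R, T, U, V, W, X}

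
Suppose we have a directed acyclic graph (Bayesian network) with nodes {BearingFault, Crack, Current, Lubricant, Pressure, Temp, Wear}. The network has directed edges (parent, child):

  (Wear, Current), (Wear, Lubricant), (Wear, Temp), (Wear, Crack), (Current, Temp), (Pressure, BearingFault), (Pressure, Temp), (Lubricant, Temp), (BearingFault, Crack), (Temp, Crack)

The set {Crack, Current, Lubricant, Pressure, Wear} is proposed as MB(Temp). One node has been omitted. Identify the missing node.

Recall MB(v) = parents ∪ children ∪ spouses, where spouses are the other parents of v's children.
Children of Temp: Crack.
Temp has parents Current, Lubricant, Pressure, Wear.
Parents of each child, excluding Temp:
  Crack also has parents BearingFault, Wear.
MB(Temp) = {BearingFault, Crack, Current, Lubricant, Pressure, Wear}.
Comparing with the claimed set, BearingFault is missing.

BearingFault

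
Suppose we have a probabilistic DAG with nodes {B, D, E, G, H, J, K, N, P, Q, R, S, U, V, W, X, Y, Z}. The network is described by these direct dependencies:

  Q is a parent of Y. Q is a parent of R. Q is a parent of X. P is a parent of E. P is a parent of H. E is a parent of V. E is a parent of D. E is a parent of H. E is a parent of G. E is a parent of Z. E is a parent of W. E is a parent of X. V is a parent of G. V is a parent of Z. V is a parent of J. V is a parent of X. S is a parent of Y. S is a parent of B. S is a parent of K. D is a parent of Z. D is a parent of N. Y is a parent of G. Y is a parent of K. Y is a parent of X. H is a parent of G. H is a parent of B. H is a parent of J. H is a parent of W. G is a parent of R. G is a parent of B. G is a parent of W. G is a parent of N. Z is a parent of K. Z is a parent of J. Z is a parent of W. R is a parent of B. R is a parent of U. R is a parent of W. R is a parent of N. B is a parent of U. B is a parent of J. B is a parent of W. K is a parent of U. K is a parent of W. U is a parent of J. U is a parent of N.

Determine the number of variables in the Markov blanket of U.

10

By definition, MB(U) is built from U's parents, U's children, and the co-parents of U.
Parents of U: B, K, R.
Children of U: J, N.
For each child, the remaining parents (spouses of U):
  J's other parents are B, H, V, Z.
  N also has parents D, G, R.
MB(U) = {B, D, G, H, J, K, N, R, V, Z}, which has 10 nodes.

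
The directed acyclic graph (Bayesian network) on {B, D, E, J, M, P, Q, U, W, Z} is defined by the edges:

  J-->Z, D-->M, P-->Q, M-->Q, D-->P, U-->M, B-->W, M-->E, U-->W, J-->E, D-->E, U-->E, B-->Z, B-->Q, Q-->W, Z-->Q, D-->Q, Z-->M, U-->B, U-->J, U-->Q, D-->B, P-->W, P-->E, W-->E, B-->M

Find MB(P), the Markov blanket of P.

{B, D, E, J, M, Q, U, W, Z}

By definition, MB(P) is built from P's parents, P's children, and the co-parents of P.
P has parent D.
Children of P: E, Q, W.
Other parents of P's children:
  Q also has parents B, D, M, U, Z.
  parents(W) \ {P} = {B, Q, U}.
  E also has parents D, J, M, U, W.
MB(P) = {B, D, E, J, M, Q, U, W, Z}.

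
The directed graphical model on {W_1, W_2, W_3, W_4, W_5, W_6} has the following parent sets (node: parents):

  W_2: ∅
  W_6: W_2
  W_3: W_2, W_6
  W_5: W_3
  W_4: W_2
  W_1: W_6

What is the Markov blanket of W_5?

{W_3}

W_5 has no children.
Pa(W_5) = {W_3}.
With no children, W_5 has no spouses; the co-parent set is empty.
Taking the union gives {W_3}.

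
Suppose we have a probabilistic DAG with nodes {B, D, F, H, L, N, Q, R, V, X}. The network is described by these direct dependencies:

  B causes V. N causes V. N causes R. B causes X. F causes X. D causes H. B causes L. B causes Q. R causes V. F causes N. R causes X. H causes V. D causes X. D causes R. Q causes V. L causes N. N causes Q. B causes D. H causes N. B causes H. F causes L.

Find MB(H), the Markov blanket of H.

H's parents: B, D.
H has children N, V.
Other parents of H's children:
  parents(N) \ {H} = {F, L}.
  V also has parents B, N, Q, R.
Taking the union gives {B, D, F, L, N, Q, R, V}.

{B, D, F, L, N, Q, R, V}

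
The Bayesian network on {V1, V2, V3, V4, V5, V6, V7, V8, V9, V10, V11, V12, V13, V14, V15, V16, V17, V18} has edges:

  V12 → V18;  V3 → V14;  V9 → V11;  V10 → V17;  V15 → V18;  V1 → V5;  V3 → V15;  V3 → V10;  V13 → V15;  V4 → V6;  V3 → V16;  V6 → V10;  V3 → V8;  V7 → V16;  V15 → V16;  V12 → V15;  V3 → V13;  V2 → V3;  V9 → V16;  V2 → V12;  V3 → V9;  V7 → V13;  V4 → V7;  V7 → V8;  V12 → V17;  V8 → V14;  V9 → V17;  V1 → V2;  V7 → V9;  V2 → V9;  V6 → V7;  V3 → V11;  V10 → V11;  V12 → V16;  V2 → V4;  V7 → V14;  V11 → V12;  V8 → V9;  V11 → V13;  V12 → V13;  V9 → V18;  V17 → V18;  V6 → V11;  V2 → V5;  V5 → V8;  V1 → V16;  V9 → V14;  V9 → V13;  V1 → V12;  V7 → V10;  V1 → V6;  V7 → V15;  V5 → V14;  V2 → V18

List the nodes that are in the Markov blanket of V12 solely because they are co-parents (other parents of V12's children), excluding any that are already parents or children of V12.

Children of V12: V13, V15, V16, V17, V18.
  V13: V3, V7, V9, V11
  V15: V3, V7, V13
  V16: V1, V3, V7, V9, V15
  V17: V9, V10
  V18: V2, V9, V15, V17
Excluding nodes already adjacent to V12 (V1, V2, V11, V13, V15, V16, V17, V18), the co-parent-only contribution is {V3, V7, V9, V10}.

{V3, V7, V9, V10}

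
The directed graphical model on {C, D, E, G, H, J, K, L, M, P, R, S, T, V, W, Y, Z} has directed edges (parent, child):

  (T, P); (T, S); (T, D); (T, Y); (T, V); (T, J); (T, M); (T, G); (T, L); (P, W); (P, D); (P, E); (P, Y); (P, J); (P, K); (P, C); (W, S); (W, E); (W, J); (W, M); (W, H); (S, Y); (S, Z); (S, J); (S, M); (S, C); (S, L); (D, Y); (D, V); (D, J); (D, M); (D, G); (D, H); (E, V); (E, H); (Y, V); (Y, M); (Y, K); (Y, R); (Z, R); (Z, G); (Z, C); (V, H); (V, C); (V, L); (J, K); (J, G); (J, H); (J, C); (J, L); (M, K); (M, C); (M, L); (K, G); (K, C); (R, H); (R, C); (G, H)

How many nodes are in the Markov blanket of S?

13

Pa(S) = {T, W}.
Ch(S) = {C, J, L, M, Y, Z}.
Parents of each child, excluding S:
  parents(Y) \ {S} = {D, P, T}.
  Z has no other parent.
  J's other parents are D, P, T, W.
  parents(M) \ {S} = {D, T, W, Y}.
  parents(C) \ {S} = {J, K, M, P, R, V, Z}.
  L also has parents J, M, T, V.
MB(S) = {C, D, J, K, L, M, P, R, T, V, W, Y, Z}, which has 13 nodes.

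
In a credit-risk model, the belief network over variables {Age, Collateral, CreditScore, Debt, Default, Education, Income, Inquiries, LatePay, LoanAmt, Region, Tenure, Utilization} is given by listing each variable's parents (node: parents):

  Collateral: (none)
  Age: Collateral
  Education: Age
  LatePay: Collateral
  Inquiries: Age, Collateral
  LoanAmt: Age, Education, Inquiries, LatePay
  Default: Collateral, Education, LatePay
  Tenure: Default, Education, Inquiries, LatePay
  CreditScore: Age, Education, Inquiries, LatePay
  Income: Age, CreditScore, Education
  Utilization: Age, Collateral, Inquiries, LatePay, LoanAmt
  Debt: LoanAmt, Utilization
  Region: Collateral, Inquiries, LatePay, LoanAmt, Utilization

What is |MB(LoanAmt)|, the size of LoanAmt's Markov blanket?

8

A node's Markov blanket = Pa ∪ Ch ∪ (parents of Ch other than the node itself).
Pa(LoanAmt) = {Age, Education, Inquiries, LatePay}.
LoanAmt has children Debt, Region, Utilization.
Other parents of LoanAmt's children:
  parents(Utilization) \ {LoanAmt} = {Age, Collateral, Inquiries, LatePay}.
  Debt's other parent is Utilization.
  Region also has parents Collateral, Inquiries, LatePay, Utilization.
MB(LoanAmt) = {Age, Collateral, Debt, Education, Inquiries, LatePay, Region, Utilization}, which has 8 nodes.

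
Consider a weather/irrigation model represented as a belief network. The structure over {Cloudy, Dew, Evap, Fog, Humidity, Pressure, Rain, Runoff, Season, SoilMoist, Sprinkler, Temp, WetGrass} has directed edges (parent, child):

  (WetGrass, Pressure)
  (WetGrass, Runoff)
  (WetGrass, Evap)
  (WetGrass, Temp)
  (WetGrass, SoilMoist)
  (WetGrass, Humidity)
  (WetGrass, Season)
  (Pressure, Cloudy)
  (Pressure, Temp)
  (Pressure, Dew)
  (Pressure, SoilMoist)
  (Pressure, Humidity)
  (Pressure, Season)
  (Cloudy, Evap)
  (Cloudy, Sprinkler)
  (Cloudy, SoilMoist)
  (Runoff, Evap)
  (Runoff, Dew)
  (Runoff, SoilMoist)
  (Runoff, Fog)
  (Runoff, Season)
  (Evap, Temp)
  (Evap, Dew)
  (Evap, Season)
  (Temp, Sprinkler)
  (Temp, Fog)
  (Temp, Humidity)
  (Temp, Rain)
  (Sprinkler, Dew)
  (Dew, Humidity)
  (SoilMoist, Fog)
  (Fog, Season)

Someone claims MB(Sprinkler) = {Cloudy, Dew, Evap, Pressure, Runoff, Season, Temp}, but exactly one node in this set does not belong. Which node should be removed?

Sprinkler's parents: Cloudy, Temp.
Children of Sprinkler: Dew.
Co-parents of Sprinkler (other parents of its children):
  Dew also has parents Evap, Pressure, Runoff.
MB(Sprinkler) = {Cloudy, Dew, Evap, Pressure, Runoff, Temp}.
Season is neither a parent, child, nor co-parent of Sprinkler, so it does not belong.

Season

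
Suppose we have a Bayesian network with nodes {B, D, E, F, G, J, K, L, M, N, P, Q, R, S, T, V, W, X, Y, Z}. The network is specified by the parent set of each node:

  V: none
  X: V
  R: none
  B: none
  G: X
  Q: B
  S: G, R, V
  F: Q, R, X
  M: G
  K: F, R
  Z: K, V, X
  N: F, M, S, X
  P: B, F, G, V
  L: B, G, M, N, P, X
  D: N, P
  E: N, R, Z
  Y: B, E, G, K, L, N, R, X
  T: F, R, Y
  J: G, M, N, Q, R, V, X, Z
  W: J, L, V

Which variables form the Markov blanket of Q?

Recall MB(v) = parents ∪ children ∪ spouses, where spouses are the other parents of v's children.
Parents of Q: B.
Q's children: F, J.
Parents of each child, excluding Q:
  parents(F) \ {Q} = {R, X}.
  parents(J) \ {Q} = {G, M, N, R, V, X, Z}.
So the Markov blanket of Q is {B, F, G, J, M, N, R, V, X, Z}.

{B, F, G, J, M, N, R, V, X, Z}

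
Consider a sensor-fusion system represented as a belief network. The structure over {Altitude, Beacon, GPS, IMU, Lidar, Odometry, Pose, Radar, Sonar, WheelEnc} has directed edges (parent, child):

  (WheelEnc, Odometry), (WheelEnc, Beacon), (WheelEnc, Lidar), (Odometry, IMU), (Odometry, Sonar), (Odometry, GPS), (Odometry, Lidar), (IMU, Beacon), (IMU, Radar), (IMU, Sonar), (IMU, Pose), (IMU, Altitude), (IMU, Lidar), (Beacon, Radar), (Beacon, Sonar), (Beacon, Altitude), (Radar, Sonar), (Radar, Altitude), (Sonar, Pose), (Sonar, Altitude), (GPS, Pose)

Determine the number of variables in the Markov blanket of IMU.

9

IMU has parent Odometry.
IMU's children: Altitude, Beacon, Lidar, Pose, Radar, Sonar.
Co-parents of IMU (other parents of its children):
  Beacon: WheelEnc
  Radar: Beacon
  Sonar: Beacon, Odometry, Radar
  Pose: GPS, Sonar
  Altitude: Beacon, Radar, Sonar
  Lidar: Odometry, WheelEnc
MB(IMU) = {Altitude, Beacon, GPS, Lidar, Odometry, Pose, Radar, Sonar, WheelEnc}, which has 9 nodes.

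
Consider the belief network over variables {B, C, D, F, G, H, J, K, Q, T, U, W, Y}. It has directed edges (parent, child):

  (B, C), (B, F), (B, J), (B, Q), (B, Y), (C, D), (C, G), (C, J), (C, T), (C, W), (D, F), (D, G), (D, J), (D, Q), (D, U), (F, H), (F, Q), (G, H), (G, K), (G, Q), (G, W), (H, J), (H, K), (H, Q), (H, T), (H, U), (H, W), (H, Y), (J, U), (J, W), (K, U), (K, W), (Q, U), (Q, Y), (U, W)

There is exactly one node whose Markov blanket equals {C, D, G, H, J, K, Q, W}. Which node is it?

The target node must have every member of {C, D, G, H, J, K, Q, W} as a parent, child, or co-parent, and no others.
Parents of U: D, H, J, K, Q; children: W; co-parents: C, G, H, J, K.
These exactly cover the given set, so the node is U.

U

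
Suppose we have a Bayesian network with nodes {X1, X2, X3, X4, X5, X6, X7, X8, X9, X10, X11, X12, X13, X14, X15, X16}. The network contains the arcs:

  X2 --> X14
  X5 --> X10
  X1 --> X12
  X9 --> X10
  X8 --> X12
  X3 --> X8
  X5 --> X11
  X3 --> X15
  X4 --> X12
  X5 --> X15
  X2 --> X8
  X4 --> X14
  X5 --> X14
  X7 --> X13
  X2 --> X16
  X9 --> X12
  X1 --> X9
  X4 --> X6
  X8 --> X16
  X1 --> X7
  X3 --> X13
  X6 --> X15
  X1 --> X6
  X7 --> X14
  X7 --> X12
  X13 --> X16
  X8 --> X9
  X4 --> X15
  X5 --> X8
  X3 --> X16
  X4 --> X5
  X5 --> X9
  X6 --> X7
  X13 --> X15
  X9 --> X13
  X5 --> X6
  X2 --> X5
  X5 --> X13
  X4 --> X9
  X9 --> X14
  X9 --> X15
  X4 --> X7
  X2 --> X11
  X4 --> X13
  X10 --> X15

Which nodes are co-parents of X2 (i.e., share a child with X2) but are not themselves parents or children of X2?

{X3, X4, X7, X9, X13}

Children of X2: X5, X8, X11, X14, X16.
  parents(X5) \ {X2} = {X4}.
  X8's other parents are X3, X5.
  parents(X11) \ {X2} = {X5}.
  parents(X14) \ {X2} = {X4, X5, X7, X9}.
  X16 also has parents X3, X8, X13.
Excluding nodes already adjacent to X2 (X5, X8, X11, X14, X16), the co-parent-only contribution is {X3, X4, X7, X9, X13}.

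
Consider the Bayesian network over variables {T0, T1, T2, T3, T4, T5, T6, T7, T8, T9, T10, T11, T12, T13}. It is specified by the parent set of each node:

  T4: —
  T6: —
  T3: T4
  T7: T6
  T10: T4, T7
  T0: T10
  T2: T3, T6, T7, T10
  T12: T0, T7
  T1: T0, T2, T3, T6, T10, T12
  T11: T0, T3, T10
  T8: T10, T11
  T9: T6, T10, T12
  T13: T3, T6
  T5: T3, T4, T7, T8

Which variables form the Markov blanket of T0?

{T1, T2, T3, T6, T7, T10, T11, T12}

A node's Markov blanket = Pa ∪ Ch ∪ (parents of Ch other than the node itself).
Parents of T0: T10.
T0's children: T1, T11, T12.
Co-parents of T0 (other parents of its children):
  T12 also has parent T7.
  T1 also has parents T2, T3, T6, T10, T12.
  T11's other parents are T3, T10.
Union: {T10} ∪ {T1, T11, T12} ∪ {T2, T3, T6, T7, T10, T12} = {T1, T2, T3, T6, T7, T10, T11, T12}.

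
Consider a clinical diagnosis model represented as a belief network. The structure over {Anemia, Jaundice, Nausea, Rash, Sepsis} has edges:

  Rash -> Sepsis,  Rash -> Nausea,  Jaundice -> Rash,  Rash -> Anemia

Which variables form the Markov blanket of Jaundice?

{Rash}

Children of Jaundice: Rash.
Parents of Jaundice: none.
Other parents of Jaundice's children:
  Rash has no other parent.
MB(Jaundice) = {Rash}.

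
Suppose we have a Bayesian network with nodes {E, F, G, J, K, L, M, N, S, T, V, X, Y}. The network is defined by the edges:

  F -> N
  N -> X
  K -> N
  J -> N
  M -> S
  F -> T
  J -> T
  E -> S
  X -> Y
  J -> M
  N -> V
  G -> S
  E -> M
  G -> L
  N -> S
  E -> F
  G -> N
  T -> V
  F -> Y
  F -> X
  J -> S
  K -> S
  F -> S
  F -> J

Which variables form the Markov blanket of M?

{E, F, G, J, K, N, S}

Recall MB(v) = parents ∪ children ∪ spouses, where spouses are the other parents of v's children.
M's parents: E, J.
M's children: S.
Other parents of M's children:
  S: E, F, G, J, K, N
Taking the union gives {E, F, G, J, K, N, S}.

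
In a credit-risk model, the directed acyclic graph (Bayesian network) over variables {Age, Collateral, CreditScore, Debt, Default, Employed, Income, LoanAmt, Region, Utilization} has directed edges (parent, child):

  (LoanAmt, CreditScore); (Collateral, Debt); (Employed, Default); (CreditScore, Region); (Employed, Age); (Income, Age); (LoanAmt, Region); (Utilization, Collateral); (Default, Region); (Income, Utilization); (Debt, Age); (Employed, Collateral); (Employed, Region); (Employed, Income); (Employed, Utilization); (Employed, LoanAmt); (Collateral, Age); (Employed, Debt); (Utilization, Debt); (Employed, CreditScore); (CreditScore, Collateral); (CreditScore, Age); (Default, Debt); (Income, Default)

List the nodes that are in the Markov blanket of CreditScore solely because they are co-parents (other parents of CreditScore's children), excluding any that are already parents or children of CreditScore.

Children of CreditScore: Age, Collateral, Region.
  Region: Default, Employed, LoanAmt
  Collateral: Employed, Utilization
  Age: Collateral, Debt, Employed, Income
Excluding nodes already adjacent to CreditScore (Age, Collateral, Employed, LoanAmt, Region), the co-parent-only contribution is {Debt, Default, Income, Utilization}.

{Debt, Default, Income, Utilization}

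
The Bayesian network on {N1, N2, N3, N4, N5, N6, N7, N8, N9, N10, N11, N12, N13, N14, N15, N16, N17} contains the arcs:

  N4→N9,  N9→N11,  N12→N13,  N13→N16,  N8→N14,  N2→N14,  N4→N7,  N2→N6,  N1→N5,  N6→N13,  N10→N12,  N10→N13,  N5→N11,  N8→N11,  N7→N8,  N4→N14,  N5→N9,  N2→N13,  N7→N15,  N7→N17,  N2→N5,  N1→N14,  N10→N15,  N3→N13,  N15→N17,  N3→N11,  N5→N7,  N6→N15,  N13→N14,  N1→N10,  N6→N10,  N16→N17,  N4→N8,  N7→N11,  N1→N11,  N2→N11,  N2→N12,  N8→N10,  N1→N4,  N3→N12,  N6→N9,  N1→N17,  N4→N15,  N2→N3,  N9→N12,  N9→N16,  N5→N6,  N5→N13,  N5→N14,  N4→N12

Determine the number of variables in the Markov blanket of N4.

13

Recall MB(v) = parents ∪ children ∪ spouses, where spouses are the other parents of v's children.
N4 has parent N1.
Ch(N4) = {N7, N8, N9, N12, N14, N15}.
For each child, the remaining parents (spouses of N4):
  parents(N7) \ {N4} = {N5}.
  parents(N8) \ {N4} = {N7}.
  parents(N9) \ {N4} = {N5, N6}.
  parents(N12) \ {N4} = {N2, N3, N9, N10}.
  N14 also has parents N1, N2, N5, N8, N13.
  N15's other parents are N6, N7, N10.
MB(N4) = {N1, N2, N3, N5, N6, N7, N8, N9, N10, N12, N13, N14, N15}, which has 13 nodes.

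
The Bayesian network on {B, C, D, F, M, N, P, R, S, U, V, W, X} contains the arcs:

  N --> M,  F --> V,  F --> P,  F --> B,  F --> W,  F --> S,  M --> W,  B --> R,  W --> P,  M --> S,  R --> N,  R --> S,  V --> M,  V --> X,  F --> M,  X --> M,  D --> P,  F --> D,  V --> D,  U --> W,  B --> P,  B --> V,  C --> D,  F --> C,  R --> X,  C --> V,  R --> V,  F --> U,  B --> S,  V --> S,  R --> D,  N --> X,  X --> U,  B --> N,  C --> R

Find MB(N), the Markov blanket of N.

N's children: M, X.
Parents of N: B, R.
For each child, the remaining parents (spouses of N):
  X's other parents are R, V.
  parents(M) \ {N} = {F, V, X}.
Union: {B, R} ∪ {M, X} ∪ {F, R, V, X} = {B, F, M, R, V, X}.

{B, F, M, R, V, X}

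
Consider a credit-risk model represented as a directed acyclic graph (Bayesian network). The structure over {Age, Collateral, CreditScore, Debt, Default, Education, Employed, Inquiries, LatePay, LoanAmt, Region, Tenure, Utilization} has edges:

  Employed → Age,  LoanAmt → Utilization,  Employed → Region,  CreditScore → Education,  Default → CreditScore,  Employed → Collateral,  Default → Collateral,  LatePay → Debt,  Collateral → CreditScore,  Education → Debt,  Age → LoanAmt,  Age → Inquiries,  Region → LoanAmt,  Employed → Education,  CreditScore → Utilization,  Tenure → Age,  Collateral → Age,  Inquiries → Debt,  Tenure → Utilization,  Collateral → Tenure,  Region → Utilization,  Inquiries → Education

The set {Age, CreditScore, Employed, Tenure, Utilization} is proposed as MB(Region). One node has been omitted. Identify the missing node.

A node's Markov blanket = Pa ∪ Ch ∪ (parents of Ch other than the node itself).
Region has parent Employed.
Ch(Region) = {LoanAmt, Utilization}.
Co-parents of Region (other parents of its children):
  LoanAmt's other parent is Age.
  Utilization also has parents CreditScore, LoanAmt, Tenure.
MB(Region) = {Age, CreditScore, Employed, LoanAmt, Tenure, Utilization}.
Comparing with the claimed set, LoanAmt is missing.

LoanAmt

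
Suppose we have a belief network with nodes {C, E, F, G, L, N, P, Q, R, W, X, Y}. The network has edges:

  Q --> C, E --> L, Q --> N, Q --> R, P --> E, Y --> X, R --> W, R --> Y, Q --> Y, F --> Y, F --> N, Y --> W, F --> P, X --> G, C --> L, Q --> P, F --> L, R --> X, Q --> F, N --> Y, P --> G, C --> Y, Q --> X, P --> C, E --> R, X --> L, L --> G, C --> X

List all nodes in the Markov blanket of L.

A node's Markov blanket = Pa ∪ Ch ∪ (parents of Ch other than the node itself).
Pa(L) = {C, E, F, X}.
L has child G.
Co-parents of L (other parents of its children):
  G's other parents are P, X.
So the Markov blanket of L is {C, E, F, G, P, X}.

{C, E, F, G, P, X}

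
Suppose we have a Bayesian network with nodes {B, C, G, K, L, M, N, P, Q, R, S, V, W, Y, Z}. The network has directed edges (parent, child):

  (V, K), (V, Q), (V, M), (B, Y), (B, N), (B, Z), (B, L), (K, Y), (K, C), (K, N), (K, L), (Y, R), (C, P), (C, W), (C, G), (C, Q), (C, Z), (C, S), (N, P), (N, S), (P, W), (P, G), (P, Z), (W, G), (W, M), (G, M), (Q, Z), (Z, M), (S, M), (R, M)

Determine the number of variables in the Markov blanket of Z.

10

Z's parents: B, C, P, Q.
Ch(Z) = {M}.
Co-parents of Z (other parents of its children):
  parents(M) \ {Z} = {G, R, S, V, W}.
MB(Z) = {B, C, G, M, P, Q, R, S, V, W}, which has 10 nodes.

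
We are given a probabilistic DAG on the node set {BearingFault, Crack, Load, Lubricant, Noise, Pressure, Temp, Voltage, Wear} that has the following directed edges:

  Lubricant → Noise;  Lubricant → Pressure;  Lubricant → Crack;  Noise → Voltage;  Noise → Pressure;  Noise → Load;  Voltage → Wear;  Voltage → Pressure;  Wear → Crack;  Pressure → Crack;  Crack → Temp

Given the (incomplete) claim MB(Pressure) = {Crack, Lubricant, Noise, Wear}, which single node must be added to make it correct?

Voltage

The Markov blanket of a node is its parents, its children, and the other parents of its children.
Pressure's parents: Lubricant, Noise, Voltage.
Ch(Pressure) = {Crack}.
For each child, the remaining parents (spouses of Pressure):
  Crack: Lubricant, Wear
MB(Pressure) = {Crack, Lubricant, Noise, Voltage, Wear}.
Comparing with the claimed set, Voltage is missing.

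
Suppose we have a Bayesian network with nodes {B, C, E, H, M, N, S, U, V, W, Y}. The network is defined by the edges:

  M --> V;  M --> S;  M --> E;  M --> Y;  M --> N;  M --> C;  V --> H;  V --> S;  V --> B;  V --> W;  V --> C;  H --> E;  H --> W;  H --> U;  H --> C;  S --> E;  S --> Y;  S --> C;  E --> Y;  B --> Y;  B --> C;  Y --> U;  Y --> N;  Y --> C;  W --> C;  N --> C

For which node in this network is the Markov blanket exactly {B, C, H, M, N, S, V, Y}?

The target node must have every member of {B, C, H, M, N, S, V, Y} as a parent, child, or co-parent, and no others.
Parents of W: H, V; children: C; co-parents: B, H, M, N, S, V, Y.
These exactly cover the given set, so the node is W.

W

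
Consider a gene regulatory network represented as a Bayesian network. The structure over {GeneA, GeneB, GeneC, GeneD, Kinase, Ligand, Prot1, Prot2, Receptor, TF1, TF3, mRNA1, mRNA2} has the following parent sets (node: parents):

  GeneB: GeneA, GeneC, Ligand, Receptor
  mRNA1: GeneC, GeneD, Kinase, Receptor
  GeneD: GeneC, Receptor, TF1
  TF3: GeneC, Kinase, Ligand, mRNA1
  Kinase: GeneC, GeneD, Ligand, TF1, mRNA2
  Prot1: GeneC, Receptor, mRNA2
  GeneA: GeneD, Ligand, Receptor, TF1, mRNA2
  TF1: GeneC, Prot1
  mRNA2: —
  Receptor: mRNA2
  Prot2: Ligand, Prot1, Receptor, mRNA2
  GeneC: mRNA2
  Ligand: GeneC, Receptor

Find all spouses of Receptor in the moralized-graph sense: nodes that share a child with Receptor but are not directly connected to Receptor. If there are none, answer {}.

{GeneC, Kinase, TF1}

Children of Receptor: GeneA, GeneB, GeneD, Ligand, Prot1, Prot2, mRNA1.
  parents(Prot1) \ {Receptor} = {GeneC, mRNA2}.
  GeneD's other parents are GeneC, TF1.
  parents(Ligand) \ {Receptor} = {GeneC}.
  parents(mRNA1) \ {Receptor} = {GeneC, GeneD, Kinase}.
  GeneA's other parents are GeneD, Ligand, TF1, mRNA2.
  Prot2's other parents are Ligand, Prot1, mRNA2.
  GeneB's other parents are GeneA, GeneC, Ligand.
Excluding nodes already adjacent to Receptor (GeneA, GeneB, GeneD, Ligand, Prot1, Prot2, mRNA1, mRNA2), the co-parent-only contribution is {GeneC, Kinase, TF1}.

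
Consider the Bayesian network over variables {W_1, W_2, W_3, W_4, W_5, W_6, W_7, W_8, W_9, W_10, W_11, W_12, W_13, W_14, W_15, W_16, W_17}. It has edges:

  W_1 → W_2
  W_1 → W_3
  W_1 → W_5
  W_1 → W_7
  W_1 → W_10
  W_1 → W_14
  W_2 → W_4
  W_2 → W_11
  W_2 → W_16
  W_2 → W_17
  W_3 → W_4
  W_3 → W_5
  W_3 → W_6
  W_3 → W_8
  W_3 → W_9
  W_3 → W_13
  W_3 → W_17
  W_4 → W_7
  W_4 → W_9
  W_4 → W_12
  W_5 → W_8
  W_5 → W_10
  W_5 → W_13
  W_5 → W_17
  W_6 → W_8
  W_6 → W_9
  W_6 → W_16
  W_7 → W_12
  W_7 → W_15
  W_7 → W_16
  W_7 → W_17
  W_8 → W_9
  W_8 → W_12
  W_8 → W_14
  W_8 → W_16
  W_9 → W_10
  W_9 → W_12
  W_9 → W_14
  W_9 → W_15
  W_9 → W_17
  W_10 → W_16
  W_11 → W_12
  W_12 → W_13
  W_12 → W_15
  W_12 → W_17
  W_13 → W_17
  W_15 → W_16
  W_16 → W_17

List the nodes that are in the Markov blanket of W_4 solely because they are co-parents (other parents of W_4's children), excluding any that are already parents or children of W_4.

{W_1, W_6, W_8, W_11}

Children of W_4: W_7, W_9, W_12.
  W_7's other parent is W_1.
  W_9 also has parents W_3, W_6, W_8.
  W_12 also has parents W_7, W_8, W_9, W_11.
Excluding nodes already adjacent to W_4 (W_2, W_3, W_7, W_9, W_12), the co-parent-only contribution is {W_1, W_6, W_8, W_11}.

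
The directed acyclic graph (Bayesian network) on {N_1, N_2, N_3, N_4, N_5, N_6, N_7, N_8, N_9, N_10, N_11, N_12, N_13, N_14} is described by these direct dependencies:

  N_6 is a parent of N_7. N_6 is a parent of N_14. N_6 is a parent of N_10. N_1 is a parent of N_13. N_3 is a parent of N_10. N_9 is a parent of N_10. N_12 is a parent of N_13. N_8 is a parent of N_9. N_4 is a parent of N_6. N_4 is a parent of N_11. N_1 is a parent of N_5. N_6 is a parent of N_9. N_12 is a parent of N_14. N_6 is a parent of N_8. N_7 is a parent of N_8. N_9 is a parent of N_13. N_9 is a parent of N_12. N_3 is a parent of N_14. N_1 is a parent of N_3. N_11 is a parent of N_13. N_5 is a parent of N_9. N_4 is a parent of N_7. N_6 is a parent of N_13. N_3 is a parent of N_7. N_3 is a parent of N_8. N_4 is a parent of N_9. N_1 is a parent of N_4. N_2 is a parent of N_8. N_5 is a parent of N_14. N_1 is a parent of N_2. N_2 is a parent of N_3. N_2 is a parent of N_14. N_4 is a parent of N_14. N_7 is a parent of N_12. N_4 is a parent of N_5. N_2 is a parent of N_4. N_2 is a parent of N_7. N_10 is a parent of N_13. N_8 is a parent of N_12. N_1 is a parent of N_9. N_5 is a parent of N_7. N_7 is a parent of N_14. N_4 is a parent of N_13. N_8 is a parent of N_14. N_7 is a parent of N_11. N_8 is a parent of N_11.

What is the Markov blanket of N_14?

{N_2, N_3, N_4, N_5, N_6, N_7, N_8, N_12}

Recall MB(v) = parents ∪ children ∪ spouses, where spouses are the other parents of v's children.
N_14's parents: N_2, N_3, N_4, N_5, N_6, N_7, N_8, N_12.
Ch(N_14) = {}.
N_14 has no children, so there are no co-parents.
Union: {N_2, N_3, N_4, N_5, N_6, N_7, N_8, N_12} ∪ {} ∪ {} = {N_2, N_3, N_4, N_5, N_6, N_7, N_8, N_12}.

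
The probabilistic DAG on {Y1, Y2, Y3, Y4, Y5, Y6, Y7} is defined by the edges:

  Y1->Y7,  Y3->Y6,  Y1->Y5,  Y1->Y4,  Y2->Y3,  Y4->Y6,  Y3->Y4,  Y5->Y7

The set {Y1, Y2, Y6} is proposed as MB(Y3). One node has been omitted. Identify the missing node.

By definition, MB(Y3) is built from Y3's parents, Y3's children, and the co-parents of Y3.
Y3's children: Y4, Y6.
Pa(Y3) = {Y2}.
Parents of each child, excluding Y3:
  Y4 also has parent Y1.
  Y6's other parent is Y4.
MB(Y3) = {Y1, Y2, Y4, Y6}.
Comparing with the claimed set, Y4 is missing.

Y4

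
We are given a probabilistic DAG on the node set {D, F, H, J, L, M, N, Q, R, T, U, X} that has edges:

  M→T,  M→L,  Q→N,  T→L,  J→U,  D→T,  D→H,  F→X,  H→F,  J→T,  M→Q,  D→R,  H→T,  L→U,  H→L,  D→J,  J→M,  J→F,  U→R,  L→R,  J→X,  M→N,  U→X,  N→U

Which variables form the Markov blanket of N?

Pa(N) = {M, Q}.
Ch(N) = {U}.
Parents of each child, excluding N:
  parents(U) \ {N} = {J, L}.
So the Markov blanket of N is {J, L, M, Q, U}.

{J, L, M, Q, U}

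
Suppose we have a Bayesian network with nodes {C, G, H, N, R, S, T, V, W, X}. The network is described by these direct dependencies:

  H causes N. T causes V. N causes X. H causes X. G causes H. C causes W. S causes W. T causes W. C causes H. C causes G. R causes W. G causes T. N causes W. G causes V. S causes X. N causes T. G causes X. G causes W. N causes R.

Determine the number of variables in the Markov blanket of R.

6

R's children: W.
R has parent N.
Other parents of R's children:
  W's other parents are C, G, N, S, T.
MB(R) = {C, G, N, S, T, W}, which has 6 nodes.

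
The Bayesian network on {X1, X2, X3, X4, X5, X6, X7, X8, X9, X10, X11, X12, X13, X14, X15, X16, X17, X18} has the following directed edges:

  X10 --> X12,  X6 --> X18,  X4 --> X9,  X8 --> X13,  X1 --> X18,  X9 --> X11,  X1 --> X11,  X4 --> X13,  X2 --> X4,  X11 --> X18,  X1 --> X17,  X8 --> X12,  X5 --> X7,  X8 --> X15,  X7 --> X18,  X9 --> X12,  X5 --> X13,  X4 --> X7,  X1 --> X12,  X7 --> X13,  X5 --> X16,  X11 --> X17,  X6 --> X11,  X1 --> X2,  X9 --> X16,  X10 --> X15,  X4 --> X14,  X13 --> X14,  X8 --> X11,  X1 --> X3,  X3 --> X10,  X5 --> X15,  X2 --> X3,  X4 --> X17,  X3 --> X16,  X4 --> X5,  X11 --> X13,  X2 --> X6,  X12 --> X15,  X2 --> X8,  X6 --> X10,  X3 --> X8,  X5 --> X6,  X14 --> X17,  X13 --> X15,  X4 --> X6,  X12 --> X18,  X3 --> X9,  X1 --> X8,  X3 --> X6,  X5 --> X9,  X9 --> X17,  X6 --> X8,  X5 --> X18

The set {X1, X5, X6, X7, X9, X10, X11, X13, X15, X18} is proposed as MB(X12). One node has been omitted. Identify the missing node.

Parents of X12: X1, X8, X9, X10.
Ch(X12) = {X15, X18}.
Parents of each child, excluding X12:
  X15 also has parents X5, X8, X10, X13.
  X18 also has parents X1, X5, X6, X7, X11.
MB(X12) = {X1, X5, X6, X7, X8, X9, X10, X11, X13, X15, X18}.
Comparing with the claimed set, X8 is missing.

X8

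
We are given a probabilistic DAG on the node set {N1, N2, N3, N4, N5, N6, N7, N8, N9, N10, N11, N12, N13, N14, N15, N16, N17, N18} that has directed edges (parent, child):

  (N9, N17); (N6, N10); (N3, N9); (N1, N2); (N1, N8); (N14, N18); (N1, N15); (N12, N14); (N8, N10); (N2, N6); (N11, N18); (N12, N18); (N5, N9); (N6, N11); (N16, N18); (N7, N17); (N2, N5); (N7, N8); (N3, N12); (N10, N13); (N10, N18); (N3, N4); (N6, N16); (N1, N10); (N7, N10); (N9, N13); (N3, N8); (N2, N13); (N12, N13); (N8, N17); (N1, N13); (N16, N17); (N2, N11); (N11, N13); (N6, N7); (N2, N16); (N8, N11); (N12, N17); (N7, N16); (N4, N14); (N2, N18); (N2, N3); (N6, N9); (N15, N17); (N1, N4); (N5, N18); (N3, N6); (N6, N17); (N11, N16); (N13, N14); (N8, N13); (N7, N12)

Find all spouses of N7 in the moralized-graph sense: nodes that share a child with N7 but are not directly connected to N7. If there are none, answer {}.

Children of N7: N8, N10, N12, N16, N17.
  parents(N8) \ {N7} = {N1, N3}.
  parents(N10) \ {N7} = {N1, N6, N8}.
  parents(N12) \ {N7} = {N3}.
  N16 also has parents N2, N6, N11.
  N17's other parents are N6, N8, N9, N12, N15, N16.
Excluding nodes already adjacent to N7 (N6, N8, N10, N12, N16, N17), the co-parent-only contribution is {N1, N2, N3, N9, N11, N15}.

{N1, N2, N3, N9, N11, N15}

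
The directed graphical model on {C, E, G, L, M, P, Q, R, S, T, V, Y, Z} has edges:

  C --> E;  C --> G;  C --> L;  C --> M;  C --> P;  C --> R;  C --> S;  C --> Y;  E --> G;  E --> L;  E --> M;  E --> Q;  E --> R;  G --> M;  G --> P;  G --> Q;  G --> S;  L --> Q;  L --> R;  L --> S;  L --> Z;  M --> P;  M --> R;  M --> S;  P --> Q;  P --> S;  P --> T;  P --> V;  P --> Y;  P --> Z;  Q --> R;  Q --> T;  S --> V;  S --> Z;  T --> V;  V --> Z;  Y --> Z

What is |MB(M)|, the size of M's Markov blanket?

A node's Markov blanket = Pa ∪ Ch ∪ (parents of Ch other than the node itself).
M has children P, R, S.
Pa(M) = {C, E, G}.
Co-parents of M (other parents of its children):
  parents(P) \ {M} = {C, G}.
  R also has parents C, E, L, Q.
  S also has parents C, G, L, P.
MB(M) = {C, E, G, L, P, Q, R, S}, which has 8 nodes.

8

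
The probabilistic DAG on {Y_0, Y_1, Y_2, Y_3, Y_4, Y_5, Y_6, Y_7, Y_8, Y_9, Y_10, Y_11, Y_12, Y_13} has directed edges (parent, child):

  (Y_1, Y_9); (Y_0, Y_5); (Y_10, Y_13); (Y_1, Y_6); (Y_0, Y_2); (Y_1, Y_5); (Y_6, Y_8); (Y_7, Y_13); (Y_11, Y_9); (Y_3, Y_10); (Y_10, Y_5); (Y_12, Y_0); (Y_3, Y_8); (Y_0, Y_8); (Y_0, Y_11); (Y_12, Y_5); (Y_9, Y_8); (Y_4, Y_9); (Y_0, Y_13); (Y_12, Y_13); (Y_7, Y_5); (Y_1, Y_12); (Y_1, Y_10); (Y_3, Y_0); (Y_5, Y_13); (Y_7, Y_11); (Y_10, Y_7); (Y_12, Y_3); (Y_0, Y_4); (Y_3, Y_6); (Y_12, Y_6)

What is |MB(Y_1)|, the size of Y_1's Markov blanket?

10

Y_1's children: Y_5, Y_6, Y_9, Y_10, Y_12.
Y_1 has no parents.
Co-parents of Y_1 (other parents of its children):
  Y_12: no additional parents.
  parents(Y_10) \ {Y_1} = {Y_3}.
  parents(Y_5) \ {Y_1} = {Y_0, Y_7, Y_10, Y_12}.
  Y_6's other parents are Y_3, Y_12.
  Y_9 also has parents Y_4, Y_11.
MB(Y_1) = {Y_0, Y_3, Y_4, Y_5, Y_6, Y_7, Y_9, Y_10, Y_11, Y_12}, which has 10 nodes.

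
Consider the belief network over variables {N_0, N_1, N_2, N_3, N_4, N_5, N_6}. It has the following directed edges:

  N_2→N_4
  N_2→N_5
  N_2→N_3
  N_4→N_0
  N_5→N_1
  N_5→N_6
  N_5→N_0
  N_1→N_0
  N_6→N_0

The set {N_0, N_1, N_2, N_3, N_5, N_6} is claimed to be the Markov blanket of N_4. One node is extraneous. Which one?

N_3

N_4 has parent N_2.
N_4 has child N_0.
For each child, the remaining parents (spouses of N_4):
  N_0 also has parents N_1, N_5, N_6.
MB(N_4) = {N_0, N_1, N_2, N_5, N_6}.
N_3 is neither a parent, child, nor co-parent of N_4, so it does not belong.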